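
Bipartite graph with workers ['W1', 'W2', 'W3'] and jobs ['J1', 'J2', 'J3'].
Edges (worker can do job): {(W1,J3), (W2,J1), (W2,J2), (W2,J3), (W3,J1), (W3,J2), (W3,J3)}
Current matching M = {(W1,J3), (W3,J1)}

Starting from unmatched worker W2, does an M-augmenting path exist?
Yes: W2 → J1 → W3 → J2

An M-augmenting path alternates non-matching / matching edges, starting and ending at unmatched vertices.
Path: W2 → J1 → W3 → J2
(J2 is unmatched in M, so the path is augmenting.)
Flipping edges along this path would increase |M| from 2 to 3.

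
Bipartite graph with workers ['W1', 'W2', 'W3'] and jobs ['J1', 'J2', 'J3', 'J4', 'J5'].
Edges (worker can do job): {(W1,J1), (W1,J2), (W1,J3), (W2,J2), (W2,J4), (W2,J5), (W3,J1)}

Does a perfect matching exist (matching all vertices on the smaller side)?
Yes, perfect matching exists (size 3)

Perfect matching: {(W1,J3), (W2,J4), (W3,J1)}
All 3 vertices on the smaller side are matched.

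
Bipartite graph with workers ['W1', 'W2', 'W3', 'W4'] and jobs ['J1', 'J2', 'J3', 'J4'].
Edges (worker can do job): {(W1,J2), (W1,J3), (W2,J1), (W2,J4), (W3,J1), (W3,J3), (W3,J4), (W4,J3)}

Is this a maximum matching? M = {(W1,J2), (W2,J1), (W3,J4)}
No, size 3 is not maximum

Proposed matching has size 3.
Maximum matching size for this graph: 4.

This is NOT maximum - can be improved to size 4.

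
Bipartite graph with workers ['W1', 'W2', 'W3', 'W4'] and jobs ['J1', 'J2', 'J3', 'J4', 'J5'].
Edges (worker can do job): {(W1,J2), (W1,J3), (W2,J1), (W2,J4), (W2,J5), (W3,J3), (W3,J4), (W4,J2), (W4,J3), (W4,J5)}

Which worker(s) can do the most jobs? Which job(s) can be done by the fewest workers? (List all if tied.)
Most versatile: W2, W4 (3 jobs); Least covered: J1 (1 workers)

Worker degrees (jobs they can do): W1:2, W2:3, W3:2, W4:3
Job degrees (workers who can do it): J1:1, J2:2, J3:3, J4:2, J5:2

Maximum worker degree is 3, achieved by: W2, W4
Minimum job degree is 1, achieved by: J1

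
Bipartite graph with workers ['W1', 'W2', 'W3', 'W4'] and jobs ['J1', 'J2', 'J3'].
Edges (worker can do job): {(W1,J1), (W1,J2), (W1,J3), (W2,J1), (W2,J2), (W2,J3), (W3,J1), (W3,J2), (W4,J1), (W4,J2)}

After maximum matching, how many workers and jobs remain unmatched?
Unmatched: 1 workers, 0 jobs

Maximum matching size: 3
Workers: 4 total, 3 matched, 1 unmatched
Jobs: 3 total, 3 matched, 0 unmatched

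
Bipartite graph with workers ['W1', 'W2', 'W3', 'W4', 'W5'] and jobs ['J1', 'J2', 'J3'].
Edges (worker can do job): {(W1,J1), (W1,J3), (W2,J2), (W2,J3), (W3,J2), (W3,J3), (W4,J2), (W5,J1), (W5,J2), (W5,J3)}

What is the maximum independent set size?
Maximum independent set = 5

By König's theorem:
- Min vertex cover = Max matching = 3
- Max independent set = Total vertices - Min vertex cover
- Max independent set = 8 - 3 = 5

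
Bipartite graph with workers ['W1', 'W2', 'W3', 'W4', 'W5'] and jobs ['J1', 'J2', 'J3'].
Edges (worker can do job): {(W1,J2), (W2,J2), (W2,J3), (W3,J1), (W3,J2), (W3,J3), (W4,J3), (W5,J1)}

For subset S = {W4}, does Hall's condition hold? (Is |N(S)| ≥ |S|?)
Yes: |N(S)| = 1, |S| = 1

Subset S = {W4}
Neighbors N(S) = {J3}

|N(S)| = 1, |S| = 1
Hall's condition: |N(S)| ≥ |S| is satisfied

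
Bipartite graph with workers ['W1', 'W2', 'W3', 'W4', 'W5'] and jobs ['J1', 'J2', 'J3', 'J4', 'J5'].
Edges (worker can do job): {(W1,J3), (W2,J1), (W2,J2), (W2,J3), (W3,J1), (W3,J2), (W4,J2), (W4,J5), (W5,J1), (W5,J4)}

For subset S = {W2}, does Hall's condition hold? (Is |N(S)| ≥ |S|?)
Yes: |N(S)| = 3, |S| = 1

Subset S = {W2}
Neighbors N(S) = {J1, J2, J3}

|N(S)| = 3, |S| = 1
Hall's condition: |N(S)| ≥ |S| is satisfied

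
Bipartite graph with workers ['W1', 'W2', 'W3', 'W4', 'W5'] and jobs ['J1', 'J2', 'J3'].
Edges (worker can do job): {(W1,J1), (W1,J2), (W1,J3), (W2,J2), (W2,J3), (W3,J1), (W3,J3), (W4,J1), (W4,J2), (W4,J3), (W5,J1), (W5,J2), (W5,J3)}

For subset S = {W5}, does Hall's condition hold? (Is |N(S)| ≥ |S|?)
Yes: |N(S)| = 3, |S| = 1

Subset S = {W5}
Neighbors N(S) = {J1, J2, J3}

|N(S)| = 3, |S| = 1
Hall's condition: |N(S)| ≥ |S| is satisfied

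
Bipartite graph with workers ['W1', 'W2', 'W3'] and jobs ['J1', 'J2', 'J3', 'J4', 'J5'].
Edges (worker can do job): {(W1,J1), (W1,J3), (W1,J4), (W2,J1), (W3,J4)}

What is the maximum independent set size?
Maximum independent set = 5

By König's theorem:
- Min vertex cover = Max matching = 3
- Max independent set = Total vertices - Min vertex cover
- Max independent set = 8 - 3 = 5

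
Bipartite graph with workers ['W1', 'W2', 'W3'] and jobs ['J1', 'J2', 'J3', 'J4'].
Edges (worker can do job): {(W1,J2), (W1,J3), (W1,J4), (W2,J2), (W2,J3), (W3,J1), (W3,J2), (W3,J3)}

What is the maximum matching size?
Maximum matching size = 3

Maximum matching: {(W1,J4), (W2,J3), (W3,J2)}
Size: 3

This assigns 3 workers to 3 distinct jobs.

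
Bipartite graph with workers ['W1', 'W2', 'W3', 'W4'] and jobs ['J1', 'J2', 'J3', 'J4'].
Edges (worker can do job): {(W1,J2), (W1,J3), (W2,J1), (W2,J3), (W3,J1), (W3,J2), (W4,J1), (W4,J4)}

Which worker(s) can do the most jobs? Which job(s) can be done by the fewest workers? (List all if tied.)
Most versatile: W1, W2, W3, W4 (2 jobs); Least covered: J4 (1 workers)

Worker degrees (jobs they can do): W1:2, W2:2, W3:2, W4:2
Job degrees (workers who can do it): J1:3, J2:2, J3:2, J4:1

Maximum worker degree is 2, achieved by: W1, W2, W3, W4
Minimum job degree is 1, achieved by: J4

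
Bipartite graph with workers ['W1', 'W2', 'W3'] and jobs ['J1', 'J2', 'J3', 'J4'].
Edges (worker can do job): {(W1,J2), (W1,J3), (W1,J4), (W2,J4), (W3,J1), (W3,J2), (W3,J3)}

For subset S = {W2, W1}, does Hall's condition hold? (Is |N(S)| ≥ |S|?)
Yes: |N(S)| = 3, |S| = 2

Subset S = {W2, W1}
Neighbors N(S) = {J2, J3, J4}

|N(S)| = 3, |S| = 2
Hall's condition: |N(S)| ≥ |S| is satisfied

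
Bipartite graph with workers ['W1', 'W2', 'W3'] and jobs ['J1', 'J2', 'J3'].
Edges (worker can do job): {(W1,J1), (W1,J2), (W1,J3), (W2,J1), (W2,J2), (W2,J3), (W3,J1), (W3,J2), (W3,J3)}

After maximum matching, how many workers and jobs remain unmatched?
Unmatched: 0 workers, 0 jobs

Maximum matching size: 3
Workers: 3 total, 3 matched, 0 unmatched
Jobs: 3 total, 3 matched, 0 unmatched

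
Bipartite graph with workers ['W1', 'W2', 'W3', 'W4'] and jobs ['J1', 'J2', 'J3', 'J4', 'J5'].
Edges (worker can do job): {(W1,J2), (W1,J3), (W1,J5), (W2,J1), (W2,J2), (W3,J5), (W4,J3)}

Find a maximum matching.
Matching: {(W1,J2), (W2,J1), (W3,J5), (W4,J3)}

Maximum matching (size 4):
  W1 → J2
  W2 → J1
  W3 → J5
  W4 → J3

Each worker is assigned to at most one job, and each job to at most one worker.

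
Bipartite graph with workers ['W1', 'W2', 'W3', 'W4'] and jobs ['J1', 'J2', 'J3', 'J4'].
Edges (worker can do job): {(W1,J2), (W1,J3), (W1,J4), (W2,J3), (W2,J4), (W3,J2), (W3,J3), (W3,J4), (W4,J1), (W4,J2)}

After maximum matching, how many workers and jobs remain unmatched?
Unmatched: 0 workers, 0 jobs

Maximum matching size: 4
Workers: 4 total, 4 matched, 0 unmatched
Jobs: 4 total, 4 matched, 0 unmatched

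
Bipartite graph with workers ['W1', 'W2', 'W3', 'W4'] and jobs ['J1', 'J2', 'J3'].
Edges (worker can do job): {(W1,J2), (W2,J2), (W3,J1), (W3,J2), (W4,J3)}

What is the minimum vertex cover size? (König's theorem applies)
Minimum vertex cover size = 3

By König's theorem: in bipartite graphs,
min vertex cover = max matching = 3

Maximum matching has size 3, so minimum vertex cover also has size 3.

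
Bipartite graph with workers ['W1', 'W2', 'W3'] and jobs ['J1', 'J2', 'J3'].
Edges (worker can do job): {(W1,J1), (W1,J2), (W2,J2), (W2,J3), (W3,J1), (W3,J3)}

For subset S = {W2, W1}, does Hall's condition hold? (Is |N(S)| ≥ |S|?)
Yes: |N(S)| = 3, |S| = 2

Subset S = {W2, W1}
Neighbors N(S) = {J1, J2, J3}

|N(S)| = 3, |S| = 2
Hall's condition: |N(S)| ≥ |S| is satisfied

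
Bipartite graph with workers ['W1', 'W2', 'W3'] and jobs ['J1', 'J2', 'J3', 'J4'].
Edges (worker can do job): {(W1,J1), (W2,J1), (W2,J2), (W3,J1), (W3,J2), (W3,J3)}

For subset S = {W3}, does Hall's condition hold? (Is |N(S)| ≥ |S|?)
Yes: |N(S)| = 3, |S| = 1

Subset S = {W3}
Neighbors N(S) = {J1, J2, J3}

|N(S)| = 3, |S| = 1
Hall's condition: |N(S)| ≥ |S| is satisfied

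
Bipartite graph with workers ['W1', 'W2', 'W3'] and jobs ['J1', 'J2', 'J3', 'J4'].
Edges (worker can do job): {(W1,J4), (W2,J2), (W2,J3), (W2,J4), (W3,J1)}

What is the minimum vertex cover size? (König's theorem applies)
Minimum vertex cover size = 3

By König's theorem: in bipartite graphs,
min vertex cover = max matching = 3

Maximum matching has size 3, so minimum vertex cover also has size 3.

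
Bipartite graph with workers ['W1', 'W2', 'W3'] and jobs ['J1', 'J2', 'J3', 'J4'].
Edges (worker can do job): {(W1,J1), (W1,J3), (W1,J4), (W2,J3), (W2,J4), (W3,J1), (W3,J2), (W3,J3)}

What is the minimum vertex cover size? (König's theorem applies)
Minimum vertex cover size = 3

By König's theorem: in bipartite graphs,
min vertex cover = max matching = 3

Maximum matching has size 3, so minimum vertex cover also has size 3.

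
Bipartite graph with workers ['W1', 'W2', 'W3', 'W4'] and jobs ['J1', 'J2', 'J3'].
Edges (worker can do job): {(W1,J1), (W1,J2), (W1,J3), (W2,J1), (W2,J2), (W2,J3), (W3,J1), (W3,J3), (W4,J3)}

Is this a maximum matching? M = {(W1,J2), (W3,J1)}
No, size 2 is not maximum

Proposed matching has size 2.
Maximum matching size for this graph: 3.

This is NOT maximum - can be improved to size 3.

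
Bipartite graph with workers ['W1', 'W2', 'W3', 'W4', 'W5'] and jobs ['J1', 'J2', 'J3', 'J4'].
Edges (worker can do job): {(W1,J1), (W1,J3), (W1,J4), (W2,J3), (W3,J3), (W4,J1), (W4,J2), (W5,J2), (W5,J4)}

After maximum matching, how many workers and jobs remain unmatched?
Unmatched: 1 workers, 0 jobs

Maximum matching size: 4
Workers: 5 total, 4 matched, 1 unmatched
Jobs: 4 total, 4 matched, 0 unmatched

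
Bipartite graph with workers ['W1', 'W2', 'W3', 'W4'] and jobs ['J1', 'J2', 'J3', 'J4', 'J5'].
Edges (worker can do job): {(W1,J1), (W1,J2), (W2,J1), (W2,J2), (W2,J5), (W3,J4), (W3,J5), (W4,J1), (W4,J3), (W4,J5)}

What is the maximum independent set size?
Maximum independent set = 5

By König's theorem:
- Min vertex cover = Max matching = 4
- Max independent set = Total vertices - Min vertex cover
- Max independent set = 9 - 4 = 5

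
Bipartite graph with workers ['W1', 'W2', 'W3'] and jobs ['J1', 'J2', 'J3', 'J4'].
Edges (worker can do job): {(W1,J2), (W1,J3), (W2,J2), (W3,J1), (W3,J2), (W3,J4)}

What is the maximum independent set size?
Maximum independent set = 4

By König's theorem:
- Min vertex cover = Max matching = 3
- Max independent set = Total vertices - Min vertex cover
- Max independent set = 7 - 3 = 4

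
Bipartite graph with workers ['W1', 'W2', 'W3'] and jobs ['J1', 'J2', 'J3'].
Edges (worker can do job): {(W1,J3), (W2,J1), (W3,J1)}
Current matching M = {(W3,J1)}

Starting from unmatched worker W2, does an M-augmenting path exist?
No augmenting path from W2

Alternating search from W2 reaches jobs: {J1}.
Every reachable job is already matched in M, and following those matched edges back to workers exposes no further unvisited jobs.
No M-augmenting path from W2 exists.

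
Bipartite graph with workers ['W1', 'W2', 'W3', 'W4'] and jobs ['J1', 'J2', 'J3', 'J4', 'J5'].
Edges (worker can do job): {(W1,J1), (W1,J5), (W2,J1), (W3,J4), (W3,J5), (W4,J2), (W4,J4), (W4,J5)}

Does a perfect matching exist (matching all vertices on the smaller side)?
Yes, perfect matching exists (size 4)

Perfect matching: {(W1,J5), (W2,J1), (W3,J4), (W4,J2)}
All 4 vertices on the smaller side are matched.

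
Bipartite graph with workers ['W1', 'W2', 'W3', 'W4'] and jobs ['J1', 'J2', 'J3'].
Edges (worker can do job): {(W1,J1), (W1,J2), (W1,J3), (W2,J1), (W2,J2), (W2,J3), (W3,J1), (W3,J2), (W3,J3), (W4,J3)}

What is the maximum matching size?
Maximum matching size = 3

Maximum matching: {(W1,J1), (W3,J2), (W4,J3)}
Size: 3

This assigns 3 workers to 3 distinct jobs.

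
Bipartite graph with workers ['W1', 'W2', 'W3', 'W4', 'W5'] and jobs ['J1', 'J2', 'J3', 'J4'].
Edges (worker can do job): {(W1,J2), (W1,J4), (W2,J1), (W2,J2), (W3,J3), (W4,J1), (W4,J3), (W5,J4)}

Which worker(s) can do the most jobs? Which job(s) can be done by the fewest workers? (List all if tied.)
Most versatile: W1, W2, W4 (2 jobs); Least covered: J1, J2, J3, J4 (2 workers)

Worker degrees (jobs they can do): W1:2, W2:2, W3:1, W4:2, W5:1
Job degrees (workers who can do it): J1:2, J2:2, J3:2, J4:2

Maximum worker degree is 2, achieved by: W1, W2, W4
Minimum job degree is 2, achieved by: J1, J2, J3, J4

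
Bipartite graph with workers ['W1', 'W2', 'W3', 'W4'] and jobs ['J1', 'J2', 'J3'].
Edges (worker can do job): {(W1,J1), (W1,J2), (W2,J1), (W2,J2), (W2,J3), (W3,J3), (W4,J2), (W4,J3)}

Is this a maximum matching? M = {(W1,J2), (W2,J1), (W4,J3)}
Yes, size 3 is maximum

Proposed matching has size 3.
Maximum matching size for this graph: 3.

This is a maximum matching.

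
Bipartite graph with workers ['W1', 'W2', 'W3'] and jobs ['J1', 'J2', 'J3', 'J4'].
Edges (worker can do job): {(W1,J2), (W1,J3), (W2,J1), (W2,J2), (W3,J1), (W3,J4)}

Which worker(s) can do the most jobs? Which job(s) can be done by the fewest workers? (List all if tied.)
Most versatile: W1, W2, W3 (2 jobs); Least covered: J3, J4 (1 workers)

Worker degrees (jobs they can do): W1:2, W2:2, W3:2
Job degrees (workers who can do it): J1:2, J2:2, J3:1, J4:1

Maximum worker degree is 2, achieved by: W1, W2, W3
Minimum job degree is 1, achieved by: J3, J4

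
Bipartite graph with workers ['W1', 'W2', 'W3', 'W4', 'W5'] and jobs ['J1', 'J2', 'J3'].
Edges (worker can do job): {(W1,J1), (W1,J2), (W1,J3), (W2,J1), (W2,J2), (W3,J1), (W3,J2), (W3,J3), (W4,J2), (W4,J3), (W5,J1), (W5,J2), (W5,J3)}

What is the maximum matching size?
Maximum matching size = 3

Maximum matching: {(W1,J1), (W3,J3), (W5,J2)}
Size: 3

This assigns 3 workers to 3 distinct jobs.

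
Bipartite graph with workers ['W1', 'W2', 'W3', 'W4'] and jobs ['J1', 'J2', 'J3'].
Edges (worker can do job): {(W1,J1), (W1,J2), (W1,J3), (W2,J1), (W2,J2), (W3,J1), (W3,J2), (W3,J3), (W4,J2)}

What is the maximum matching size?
Maximum matching size = 3

Maximum matching: {(W1,J3), (W3,J1), (W4,J2)}
Size: 3

This assigns 3 workers to 3 distinct jobs.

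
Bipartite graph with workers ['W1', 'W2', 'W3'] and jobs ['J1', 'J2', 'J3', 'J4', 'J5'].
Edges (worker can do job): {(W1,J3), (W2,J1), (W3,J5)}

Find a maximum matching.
Matching: {(W1,J3), (W2,J1), (W3,J5)}

Maximum matching (size 3):
  W1 → J3
  W2 → J1
  W3 → J5

Each worker is assigned to at most one job, and each job to at most one worker.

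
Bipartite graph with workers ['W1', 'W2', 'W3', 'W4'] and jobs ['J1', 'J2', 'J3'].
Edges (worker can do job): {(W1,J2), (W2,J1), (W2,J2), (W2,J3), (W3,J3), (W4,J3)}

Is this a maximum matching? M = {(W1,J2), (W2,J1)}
No, size 2 is not maximum

Proposed matching has size 2.
Maximum matching size for this graph: 3.

This is NOT maximum - can be improved to size 3.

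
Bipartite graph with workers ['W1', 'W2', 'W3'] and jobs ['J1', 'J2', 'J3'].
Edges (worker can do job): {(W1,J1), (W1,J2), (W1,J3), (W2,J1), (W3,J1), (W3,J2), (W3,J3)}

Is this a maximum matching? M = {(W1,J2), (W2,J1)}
No, size 2 is not maximum

Proposed matching has size 2.
Maximum matching size for this graph: 3.

This is NOT maximum - can be improved to size 3.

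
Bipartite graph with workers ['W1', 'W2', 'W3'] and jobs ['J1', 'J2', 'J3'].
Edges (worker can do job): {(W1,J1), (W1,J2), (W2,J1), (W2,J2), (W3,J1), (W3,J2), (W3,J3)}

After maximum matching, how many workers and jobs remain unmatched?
Unmatched: 0 workers, 0 jobs

Maximum matching size: 3
Workers: 3 total, 3 matched, 0 unmatched
Jobs: 3 total, 3 matched, 0 unmatched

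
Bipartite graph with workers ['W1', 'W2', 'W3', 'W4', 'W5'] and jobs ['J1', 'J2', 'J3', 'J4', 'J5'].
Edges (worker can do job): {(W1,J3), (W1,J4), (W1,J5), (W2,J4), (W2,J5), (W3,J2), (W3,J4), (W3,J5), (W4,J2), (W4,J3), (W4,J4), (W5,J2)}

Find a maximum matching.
Matching: {(W1,J3), (W3,J5), (W4,J4), (W5,J2)}

Maximum matching (size 4):
  W1 → J3
  W3 → J5
  W4 → J4
  W5 → J2

Each worker is assigned to at most one job, and each job to at most one worker.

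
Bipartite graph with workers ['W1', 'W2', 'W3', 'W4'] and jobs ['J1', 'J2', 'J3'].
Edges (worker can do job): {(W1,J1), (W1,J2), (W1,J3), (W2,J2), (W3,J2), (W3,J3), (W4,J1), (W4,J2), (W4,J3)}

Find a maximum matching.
Matching: {(W1,J1), (W3,J2), (W4,J3)}

Maximum matching (size 3):
  W1 → J1
  W3 → J2
  W4 → J3

Each worker is assigned to at most one job, and each job to at most one worker.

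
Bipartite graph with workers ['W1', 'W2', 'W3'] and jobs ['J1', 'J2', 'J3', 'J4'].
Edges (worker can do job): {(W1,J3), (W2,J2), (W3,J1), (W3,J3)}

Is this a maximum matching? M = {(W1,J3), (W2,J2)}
No, size 2 is not maximum

Proposed matching has size 2.
Maximum matching size for this graph: 3.

This is NOT maximum - can be improved to size 3.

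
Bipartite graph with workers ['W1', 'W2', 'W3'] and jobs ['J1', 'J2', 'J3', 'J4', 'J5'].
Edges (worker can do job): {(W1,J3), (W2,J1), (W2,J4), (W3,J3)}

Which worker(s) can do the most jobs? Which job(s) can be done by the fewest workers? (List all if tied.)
Most versatile: W2 (2 jobs); Least covered: J2, J5 (0 workers)

Worker degrees (jobs they can do): W1:1, W2:2, W3:1
Job degrees (workers who can do it): J1:1, J2:0, J3:2, J4:1, J5:0

Maximum worker degree is 2, achieved by: W2
Minimum job degree is 0, achieved by: J2, J5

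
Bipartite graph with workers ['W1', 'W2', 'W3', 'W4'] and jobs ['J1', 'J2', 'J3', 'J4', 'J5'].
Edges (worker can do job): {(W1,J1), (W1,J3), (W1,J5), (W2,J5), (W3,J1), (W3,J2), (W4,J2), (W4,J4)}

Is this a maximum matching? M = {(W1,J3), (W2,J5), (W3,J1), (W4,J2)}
Yes, size 4 is maximum

Proposed matching has size 4.
Maximum matching size for this graph: 4.

This is a maximum matching.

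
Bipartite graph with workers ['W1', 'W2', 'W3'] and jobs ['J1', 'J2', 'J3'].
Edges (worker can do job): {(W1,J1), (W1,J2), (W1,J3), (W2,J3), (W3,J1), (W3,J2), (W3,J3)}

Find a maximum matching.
Matching: {(W1,J1), (W2,J3), (W3,J2)}

Maximum matching (size 3):
  W1 → J1
  W2 → J3
  W3 → J2

Each worker is assigned to at most one job, and each job to at most one worker.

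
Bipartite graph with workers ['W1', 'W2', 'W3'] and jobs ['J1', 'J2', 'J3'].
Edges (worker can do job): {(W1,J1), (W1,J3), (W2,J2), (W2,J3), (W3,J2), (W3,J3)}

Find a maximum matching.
Matching: {(W1,J1), (W2,J2), (W3,J3)}

Maximum matching (size 3):
  W1 → J1
  W2 → J2
  W3 → J3

Each worker is assigned to at most one job, and each job to at most one worker.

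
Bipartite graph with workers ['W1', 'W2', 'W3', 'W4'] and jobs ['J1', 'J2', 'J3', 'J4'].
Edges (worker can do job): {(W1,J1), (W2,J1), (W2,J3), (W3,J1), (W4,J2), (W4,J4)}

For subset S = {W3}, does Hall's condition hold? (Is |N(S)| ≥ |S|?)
Yes: |N(S)| = 1, |S| = 1

Subset S = {W3}
Neighbors N(S) = {J1}

|N(S)| = 1, |S| = 1
Hall's condition: |N(S)| ≥ |S| is satisfied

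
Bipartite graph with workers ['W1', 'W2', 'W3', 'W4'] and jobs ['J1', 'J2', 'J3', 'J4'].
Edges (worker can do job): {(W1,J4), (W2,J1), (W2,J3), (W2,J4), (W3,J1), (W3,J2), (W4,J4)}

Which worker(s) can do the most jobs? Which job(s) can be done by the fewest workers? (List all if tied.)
Most versatile: W2 (3 jobs); Least covered: J2, J3 (1 workers)

Worker degrees (jobs they can do): W1:1, W2:3, W3:2, W4:1
Job degrees (workers who can do it): J1:2, J2:1, J3:1, J4:3

Maximum worker degree is 3, achieved by: W2
Minimum job degree is 1, achieved by: J2, J3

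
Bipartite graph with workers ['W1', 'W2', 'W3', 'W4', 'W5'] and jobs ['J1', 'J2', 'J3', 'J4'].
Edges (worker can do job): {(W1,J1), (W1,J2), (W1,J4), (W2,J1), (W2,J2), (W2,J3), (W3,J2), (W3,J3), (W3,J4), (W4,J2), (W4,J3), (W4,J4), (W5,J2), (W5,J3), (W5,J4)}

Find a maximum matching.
Matching: {(W1,J1), (W3,J3), (W4,J2), (W5,J4)}

Maximum matching (size 4):
  W1 → J1
  W3 → J3
  W4 → J2
  W5 → J4

Each worker is assigned to at most one job, and each job to at most one worker.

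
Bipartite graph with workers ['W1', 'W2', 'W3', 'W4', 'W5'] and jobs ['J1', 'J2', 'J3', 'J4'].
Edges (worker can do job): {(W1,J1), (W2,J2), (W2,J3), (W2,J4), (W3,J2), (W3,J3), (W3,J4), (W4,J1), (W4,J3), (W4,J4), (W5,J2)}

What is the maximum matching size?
Maximum matching size = 4

Maximum matching: {(W1,J1), (W2,J4), (W3,J2), (W4,J3)}
Size: 4

This assigns 4 workers to 4 distinct jobs.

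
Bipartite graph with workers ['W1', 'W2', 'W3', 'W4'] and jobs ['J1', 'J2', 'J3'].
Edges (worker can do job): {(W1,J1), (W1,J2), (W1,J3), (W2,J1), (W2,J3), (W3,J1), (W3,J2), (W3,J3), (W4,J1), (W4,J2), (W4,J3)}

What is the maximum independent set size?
Maximum independent set = 4

By König's theorem:
- Min vertex cover = Max matching = 3
- Max independent set = Total vertices - Min vertex cover
- Max independent set = 7 - 3 = 4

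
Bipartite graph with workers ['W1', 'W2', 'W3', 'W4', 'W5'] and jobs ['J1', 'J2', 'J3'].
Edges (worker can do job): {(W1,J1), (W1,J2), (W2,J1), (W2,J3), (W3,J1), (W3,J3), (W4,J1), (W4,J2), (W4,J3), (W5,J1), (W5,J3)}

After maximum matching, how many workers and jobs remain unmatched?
Unmatched: 2 workers, 0 jobs

Maximum matching size: 3
Workers: 5 total, 3 matched, 2 unmatched
Jobs: 3 total, 3 matched, 0 unmatched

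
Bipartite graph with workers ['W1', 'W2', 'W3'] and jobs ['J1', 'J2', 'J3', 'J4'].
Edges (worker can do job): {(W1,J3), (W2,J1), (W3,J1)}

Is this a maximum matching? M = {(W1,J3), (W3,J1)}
Yes, size 2 is maximum

Proposed matching has size 2.
Maximum matching size for this graph: 2.

This is a maximum matching.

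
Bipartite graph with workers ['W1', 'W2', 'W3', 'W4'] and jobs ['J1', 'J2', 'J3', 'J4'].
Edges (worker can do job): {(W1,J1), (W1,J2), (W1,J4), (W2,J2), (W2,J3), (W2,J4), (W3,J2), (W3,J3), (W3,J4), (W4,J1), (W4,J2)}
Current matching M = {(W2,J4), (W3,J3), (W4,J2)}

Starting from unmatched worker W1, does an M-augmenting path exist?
Yes: W1 → J2 → W4 → J1

An M-augmenting path alternates non-matching / matching edges, starting and ending at unmatched vertices.
Path: W1 → J2 → W4 → J1
(J1 is unmatched in M, so the path is augmenting.)
Flipping edges along this path would increase |M| from 3 to 4.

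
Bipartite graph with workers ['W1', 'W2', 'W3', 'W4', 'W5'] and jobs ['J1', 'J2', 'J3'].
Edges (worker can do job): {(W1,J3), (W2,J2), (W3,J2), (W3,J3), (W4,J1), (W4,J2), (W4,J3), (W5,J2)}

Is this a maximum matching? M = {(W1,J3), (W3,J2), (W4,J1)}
Yes, size 3 is maximum

Proposed matching has size 3.
Maximum matching size for this graph: 3.

This is a maximum matching.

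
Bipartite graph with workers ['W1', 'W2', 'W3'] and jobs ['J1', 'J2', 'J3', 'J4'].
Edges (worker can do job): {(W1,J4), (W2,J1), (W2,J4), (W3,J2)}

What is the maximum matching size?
Maximum matching size = 3

Maximum matching: {(W1,J4), (W2,J1), (W3,J2)}
Size: 3

This assigns 3 workers to 3 distinct jobs.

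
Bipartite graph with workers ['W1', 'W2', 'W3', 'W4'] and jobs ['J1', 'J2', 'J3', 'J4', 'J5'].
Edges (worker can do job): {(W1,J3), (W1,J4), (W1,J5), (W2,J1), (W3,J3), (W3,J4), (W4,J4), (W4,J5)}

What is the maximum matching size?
Maximum matching size = 4

Maximum matching: {(W1,J5), (W2,J1), (W3,J3), (W4,J4)}
Size: 4

This assigns 4 workers to 4 distinct jobs.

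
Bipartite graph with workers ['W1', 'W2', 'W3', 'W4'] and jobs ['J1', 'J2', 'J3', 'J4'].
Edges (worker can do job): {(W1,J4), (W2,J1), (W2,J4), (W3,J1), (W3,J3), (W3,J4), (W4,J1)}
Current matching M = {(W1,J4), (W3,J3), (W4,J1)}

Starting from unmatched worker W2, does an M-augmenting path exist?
No augmenting path from W2

Alternating search from W2 reaches jobs: {J1, J4}.
Every reachable job is already matched in M, and following those matched edges back to workers exposes no further unvisited jobs.
No M-augmenting path from W2 exists.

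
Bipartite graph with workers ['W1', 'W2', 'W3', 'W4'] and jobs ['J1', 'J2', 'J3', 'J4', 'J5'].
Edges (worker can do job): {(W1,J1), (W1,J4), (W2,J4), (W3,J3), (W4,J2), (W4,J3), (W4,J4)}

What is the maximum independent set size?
Maximum independent set = 5

By König's theorem:
- Min vertex cover = Max matching = 4
- Max independent set = Total vertices - Min vertex cover
- Max independent set = 9 - 4 = 5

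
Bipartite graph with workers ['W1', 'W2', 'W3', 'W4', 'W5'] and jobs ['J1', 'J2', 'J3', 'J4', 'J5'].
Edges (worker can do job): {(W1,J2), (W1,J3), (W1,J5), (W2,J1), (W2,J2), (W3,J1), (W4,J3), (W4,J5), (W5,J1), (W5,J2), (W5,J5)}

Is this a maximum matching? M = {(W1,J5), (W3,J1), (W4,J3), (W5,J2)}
Yes, size 4 is maximum

Proposed matching has size 4.
Maximum matching size for this graph: 4.

This is a maximum matching.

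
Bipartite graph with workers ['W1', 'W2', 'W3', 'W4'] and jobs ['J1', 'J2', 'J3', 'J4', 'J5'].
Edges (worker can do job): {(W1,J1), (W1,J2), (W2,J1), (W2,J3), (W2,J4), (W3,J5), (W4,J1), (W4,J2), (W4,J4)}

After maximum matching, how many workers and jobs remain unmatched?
Unmatched: 0 workers, 1 jobs

Maximum matching size: 4
Workers: 4 total, 4 matched, 0 unmatched
Jobs: 5 total, 4 matched, 1 unmatched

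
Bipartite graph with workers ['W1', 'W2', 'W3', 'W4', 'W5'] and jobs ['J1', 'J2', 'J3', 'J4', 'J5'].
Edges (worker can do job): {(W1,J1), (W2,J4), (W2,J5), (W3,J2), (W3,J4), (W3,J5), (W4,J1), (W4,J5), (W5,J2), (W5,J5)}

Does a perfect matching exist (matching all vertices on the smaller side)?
No, maximum matching has size 4 < 5

Maximum matching has size 4, need 5 for perfect matching.
Unmatched workers: ['W1']
Unmatched jobs: ['J3']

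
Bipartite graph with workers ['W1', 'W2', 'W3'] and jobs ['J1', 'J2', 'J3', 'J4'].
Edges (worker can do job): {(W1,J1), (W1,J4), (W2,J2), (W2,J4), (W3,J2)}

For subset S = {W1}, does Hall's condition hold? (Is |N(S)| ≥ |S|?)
Yes: |N(S)| = 2, |S| = 1

Subset S = {W1}
Neighbors N(S) = {J1, J4}

|N(S)| = 2, |S| = 1
Hall's condition: |N(S)| ≥ |S| is satisfied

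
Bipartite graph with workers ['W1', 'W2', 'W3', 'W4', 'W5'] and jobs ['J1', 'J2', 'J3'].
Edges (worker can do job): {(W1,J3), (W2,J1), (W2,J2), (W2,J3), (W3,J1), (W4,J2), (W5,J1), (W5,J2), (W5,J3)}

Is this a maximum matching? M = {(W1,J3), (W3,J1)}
No, size 2 is not maximum

Proposed matching has size 2.
Maximum matching size for this graph: 3.

This is NOT maximum - can be improved to size 3.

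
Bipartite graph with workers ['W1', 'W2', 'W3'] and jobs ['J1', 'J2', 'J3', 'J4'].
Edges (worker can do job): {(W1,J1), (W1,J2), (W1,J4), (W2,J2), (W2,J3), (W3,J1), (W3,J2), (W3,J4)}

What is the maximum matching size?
Maximum matching size = 3

Maximum matching: {(W1,J4), (W2,J3), (W3,J2)}
Size: 3

This assigns 3 workers to 3 distinct jobs.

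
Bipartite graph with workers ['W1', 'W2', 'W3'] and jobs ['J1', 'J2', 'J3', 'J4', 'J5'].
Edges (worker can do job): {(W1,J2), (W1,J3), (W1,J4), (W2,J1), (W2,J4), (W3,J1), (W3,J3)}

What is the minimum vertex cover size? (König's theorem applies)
Minimum vertex cover size = 3

By König's theorem: in bipartite graphs,
min vertex cover = max matching = 3

Maximum matching has size 3, so minimum vertex cover also has size 3.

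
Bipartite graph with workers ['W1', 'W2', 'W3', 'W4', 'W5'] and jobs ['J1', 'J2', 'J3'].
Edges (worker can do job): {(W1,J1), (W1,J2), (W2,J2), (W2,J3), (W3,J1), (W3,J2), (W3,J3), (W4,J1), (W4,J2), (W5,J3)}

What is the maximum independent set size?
Maximum independent set = 5

By König's theorem:
- Min vertex cover = Max matching = 3
- Max independent set = Total vertices - Min vertex cover
- Max independent set = 8 - 3 = 5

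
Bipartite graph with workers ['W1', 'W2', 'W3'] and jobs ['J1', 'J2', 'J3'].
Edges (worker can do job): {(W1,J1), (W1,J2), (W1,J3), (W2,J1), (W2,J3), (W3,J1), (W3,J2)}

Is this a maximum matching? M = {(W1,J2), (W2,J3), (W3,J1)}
Yes, size 3 is maximum

Proposed matching has size 3.
Maximum matching size for this graph: 3.

This is a maximum matching.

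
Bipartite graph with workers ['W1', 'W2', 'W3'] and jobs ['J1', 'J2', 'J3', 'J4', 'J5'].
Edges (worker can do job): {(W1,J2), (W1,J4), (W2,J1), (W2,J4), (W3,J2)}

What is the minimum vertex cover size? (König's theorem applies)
Minimum vertex cover size = 3

By König's theorem: in bipartite graphs,
min vertex cover = max matching = 3

Maximum matching has size 3, so minimum vertex cover also has size 3.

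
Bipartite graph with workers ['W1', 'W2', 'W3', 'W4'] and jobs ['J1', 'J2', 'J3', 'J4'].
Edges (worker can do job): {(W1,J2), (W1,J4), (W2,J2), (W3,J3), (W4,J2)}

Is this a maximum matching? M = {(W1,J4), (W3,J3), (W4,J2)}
Yes, size 3 is maximum

Proposed matching has size 3.
Maximum matching size for this graph: 3.

This is a maximum matching.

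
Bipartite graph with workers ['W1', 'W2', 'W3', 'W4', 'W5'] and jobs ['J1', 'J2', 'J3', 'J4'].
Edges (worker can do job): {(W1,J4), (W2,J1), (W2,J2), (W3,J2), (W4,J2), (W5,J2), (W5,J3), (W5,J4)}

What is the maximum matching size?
Maximum matching size = 4

Maximum matching: {(W1,J4), (W2,J1), (W3,J2), (W5,J3)}
Size: 4

This assigns 4 workers to 4 distinct jobs.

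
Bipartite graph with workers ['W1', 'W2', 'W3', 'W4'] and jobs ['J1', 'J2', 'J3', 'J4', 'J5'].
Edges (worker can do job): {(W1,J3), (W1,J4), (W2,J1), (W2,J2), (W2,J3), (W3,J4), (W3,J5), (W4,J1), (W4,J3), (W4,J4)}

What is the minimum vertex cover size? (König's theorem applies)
Minimum vertex cover size = 4

By König's theorem: in bipartite graphs,
min vertex cover = max matching = 4

Maximum matching has size 4, so minimum vertex cover also has size 4.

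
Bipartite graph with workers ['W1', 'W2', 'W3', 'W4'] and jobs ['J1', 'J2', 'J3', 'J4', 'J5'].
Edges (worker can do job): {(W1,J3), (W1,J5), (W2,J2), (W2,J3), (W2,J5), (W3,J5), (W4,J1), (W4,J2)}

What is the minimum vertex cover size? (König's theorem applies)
Minimum vertex cover size = 4

By König's theorem: in bipartite graphs,
min vertex cover = max matching = 4

Maximum matching has size 4, so minimum vertex cover also has size 4.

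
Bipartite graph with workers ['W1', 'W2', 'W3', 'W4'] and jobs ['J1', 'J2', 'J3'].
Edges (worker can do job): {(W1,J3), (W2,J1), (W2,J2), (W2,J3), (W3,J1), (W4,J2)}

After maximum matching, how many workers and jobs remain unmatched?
Unmatched: 1 workers, 0 jobs

Maximum matching size: 3
Workers: 4 total, 3 matched, 1 unmatched
Jobs: 3 total, 3 matched, 0 unmatched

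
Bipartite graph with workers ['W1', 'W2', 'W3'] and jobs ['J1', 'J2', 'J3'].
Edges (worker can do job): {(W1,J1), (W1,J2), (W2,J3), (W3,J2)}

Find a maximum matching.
Matching: {(W1,J1), (W2,J3), (W3,J2)}

Maximum matching (size 3):
  W1 → J1
  W2 → J3
  W3 → J2

Each worker is assigned to at most one job, and each job to at most one worker.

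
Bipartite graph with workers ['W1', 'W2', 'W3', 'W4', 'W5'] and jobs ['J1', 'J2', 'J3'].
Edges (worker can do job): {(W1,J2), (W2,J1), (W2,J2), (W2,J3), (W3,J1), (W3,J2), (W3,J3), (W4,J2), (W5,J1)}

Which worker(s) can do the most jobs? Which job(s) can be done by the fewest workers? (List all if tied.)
Most versatile: W2, W3 (3 jobs); Least covered: J3 (2 workers)

Worker degrees (jobs they can do): W1:1, W2:3, W3:3, W4:1, W5:1
Job degrees (workers who can do it): J1:3, J2:4, J3:2

Maximum worker degree is 3, achieved by: W2, W3
Minimum job degree is 2, achieved by: J3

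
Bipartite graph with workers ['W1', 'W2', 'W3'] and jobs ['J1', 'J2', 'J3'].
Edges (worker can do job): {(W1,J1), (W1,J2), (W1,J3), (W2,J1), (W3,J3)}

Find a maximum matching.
Matching: {(W1,J2), (W2,J1), (W3,J3)}

Maximum matching (size 3):
  W1 → J2
  W2 → J1
  W3 → J3

Each worker is assigned to at most one job, and each job to at most one worker.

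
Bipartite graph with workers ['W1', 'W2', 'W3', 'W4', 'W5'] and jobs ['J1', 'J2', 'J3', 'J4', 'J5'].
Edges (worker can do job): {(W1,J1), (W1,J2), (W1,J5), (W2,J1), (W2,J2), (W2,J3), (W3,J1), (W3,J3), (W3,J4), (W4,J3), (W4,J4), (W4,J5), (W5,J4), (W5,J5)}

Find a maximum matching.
Matching: {(W1,J2), (W2,J3), (W3,J1), (W4,J4), (W5,J5)}

Maximum matching (size 5):
  W1 → J2
  W2 → J3
  W3 → J1
  W4 → J4
  W5 → J5

Each worker is assigned to at most one job, and each job to at most one worker.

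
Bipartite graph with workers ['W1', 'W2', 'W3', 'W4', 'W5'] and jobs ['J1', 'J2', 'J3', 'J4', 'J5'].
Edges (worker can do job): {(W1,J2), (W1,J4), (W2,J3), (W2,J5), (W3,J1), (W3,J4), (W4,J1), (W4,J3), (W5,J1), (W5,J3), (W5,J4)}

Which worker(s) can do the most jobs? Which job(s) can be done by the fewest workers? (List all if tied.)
Most versatile: W5 (3 jobs); Least covered: J2, J5 (1 workers)

Worker degrees (jobs they can do): W1:2, W2:2, W3:2, W4:2, W5:3
Job degrees (workers who can do it): J1:3, J2:1, J3:3, J4:3, J5:1

Maximum worker degree is 3, achieved by: W5
Minimum job degree is 1, achieved by: J2, J5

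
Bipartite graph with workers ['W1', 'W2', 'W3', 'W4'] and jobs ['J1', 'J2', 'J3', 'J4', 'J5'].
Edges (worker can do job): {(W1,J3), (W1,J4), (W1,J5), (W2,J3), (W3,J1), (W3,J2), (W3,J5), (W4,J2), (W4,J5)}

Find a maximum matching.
Matching: {(W1,J4), (W2,J3), (W3,J5), (W4,J2)}

Maximum matching (size 4):
  W1 → J4
  W2 → J3
  W3 → J5
  W4 → J2

Each worker is assigned to at most one job, and each job to at most one worker.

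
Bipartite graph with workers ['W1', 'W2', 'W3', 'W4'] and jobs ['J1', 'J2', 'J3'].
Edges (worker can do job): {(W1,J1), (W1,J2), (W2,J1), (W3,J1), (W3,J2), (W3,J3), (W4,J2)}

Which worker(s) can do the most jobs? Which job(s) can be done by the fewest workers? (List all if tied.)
Most versatile: W3 (3 jobs); Least covered: J3 (1 workers)

Worker degrees (jobs they can do): W1:2, W2:1, W3:3, W4:1
Job degrees (workers who can do it): J1:3, J2:3, J3:1

Maximum worker degree is 3, achieved by: W3
Minimum job degree is 1, achieved by: J3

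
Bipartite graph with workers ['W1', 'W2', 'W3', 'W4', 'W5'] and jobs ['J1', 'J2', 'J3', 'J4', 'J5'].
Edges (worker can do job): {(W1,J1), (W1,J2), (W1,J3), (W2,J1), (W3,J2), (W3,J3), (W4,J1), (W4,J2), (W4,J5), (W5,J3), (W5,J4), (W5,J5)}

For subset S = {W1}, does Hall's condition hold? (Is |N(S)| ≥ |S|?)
Yes: |N(S)| = 3, |S| = 1

Subset S = {W1}
Neighbors N(S) = {J1, J2, J3}

|N(S)| = 3, |S| = 1
Hall's condition: |N(S)| ≥ |S| is satisfied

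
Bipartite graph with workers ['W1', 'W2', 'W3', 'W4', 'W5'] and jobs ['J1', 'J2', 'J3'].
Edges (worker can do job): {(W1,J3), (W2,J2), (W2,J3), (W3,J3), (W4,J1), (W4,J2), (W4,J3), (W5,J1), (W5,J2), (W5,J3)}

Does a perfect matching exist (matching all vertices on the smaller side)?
Yes, perfect matching exists (size 3)

Perfect matching: {(W3,J3), (W4,J1), (W5,J2)}
All 3 vertices on the smaller side are matched.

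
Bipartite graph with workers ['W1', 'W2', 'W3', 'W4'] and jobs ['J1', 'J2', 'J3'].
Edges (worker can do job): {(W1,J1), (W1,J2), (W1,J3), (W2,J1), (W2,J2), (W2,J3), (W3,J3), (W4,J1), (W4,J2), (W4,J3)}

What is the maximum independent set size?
Maximum independent set = 4

By König's theorem:
- Min vertex cover = Max matching = 3
- Max independent set = Total vertices - Min vertex cover
- Max independent set = 7 - 3 = 4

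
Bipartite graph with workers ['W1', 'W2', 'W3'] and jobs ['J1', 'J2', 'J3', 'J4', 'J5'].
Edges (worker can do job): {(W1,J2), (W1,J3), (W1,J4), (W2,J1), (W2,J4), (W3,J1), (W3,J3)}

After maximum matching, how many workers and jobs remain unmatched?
Unmatched: 0 workers, 2 jobs

Maximum matching size: 3
Workers: 3 total, 3 matched, 0 unmatched
Jobs: 5 total, 3 matched, 2 unmatched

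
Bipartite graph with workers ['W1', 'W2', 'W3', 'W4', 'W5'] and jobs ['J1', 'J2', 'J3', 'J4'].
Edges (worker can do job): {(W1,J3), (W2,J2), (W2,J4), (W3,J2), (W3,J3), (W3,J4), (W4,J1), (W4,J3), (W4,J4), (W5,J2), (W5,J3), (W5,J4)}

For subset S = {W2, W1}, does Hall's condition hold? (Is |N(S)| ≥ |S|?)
Yes: |N(S)| = 3, |S| = 2

Subset S = {W2, W1}
Neighbors N(S) = {J2, J3, J4}

|N(S)| = 3, |S| = 2
Hall's condition: |N(S)| ≥ |S| is satisfied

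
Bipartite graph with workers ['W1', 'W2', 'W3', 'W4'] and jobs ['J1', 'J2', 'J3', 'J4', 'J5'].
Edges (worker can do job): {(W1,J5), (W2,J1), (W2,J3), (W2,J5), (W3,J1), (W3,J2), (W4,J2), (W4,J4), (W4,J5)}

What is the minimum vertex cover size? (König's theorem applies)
Minimum vertex cover size = 4

By König's theorem: in bipartite graphs,
min vertex cover = max matching = 4

Maximum matching has size 4, so minimum vertex cover also has size 4.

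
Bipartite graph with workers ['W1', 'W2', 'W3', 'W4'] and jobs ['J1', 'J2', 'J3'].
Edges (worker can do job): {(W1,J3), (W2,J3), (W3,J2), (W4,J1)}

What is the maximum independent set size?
Maximum independent set = 4

By König's theorem:
- Min vertex cover = Max matching = 3
- Max independent set = Total vertices - Min vertex cover
- Max independent set = 7 - 3 = 4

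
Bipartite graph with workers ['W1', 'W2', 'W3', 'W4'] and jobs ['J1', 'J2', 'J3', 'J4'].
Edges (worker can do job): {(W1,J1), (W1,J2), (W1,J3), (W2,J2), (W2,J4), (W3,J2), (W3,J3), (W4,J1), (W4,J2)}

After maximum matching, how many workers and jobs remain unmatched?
Unmatched: 0 workers, 0 jobs

Maximum matching size: 4
Workers: 4 total, 4 matched, 0 unmatched
Jobs: 4 total, 4 matched, 0 unmatched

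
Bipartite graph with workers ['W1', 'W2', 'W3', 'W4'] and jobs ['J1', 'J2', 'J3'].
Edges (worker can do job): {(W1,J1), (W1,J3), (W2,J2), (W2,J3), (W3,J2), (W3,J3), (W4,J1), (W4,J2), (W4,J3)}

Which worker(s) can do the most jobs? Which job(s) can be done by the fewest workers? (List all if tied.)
Most versatile: W4 (3 jobs); Least covered: J1 (2 workers)

Worker degrees (jobs they can do): W1:2, W2:2, W3:2, W4:3
Job degrees (workers who can do it): J1:2, J2:3, J3:4

Maximum worker degree is 3, achieved by: W4
Minimum job degree is 2, achieved by: J1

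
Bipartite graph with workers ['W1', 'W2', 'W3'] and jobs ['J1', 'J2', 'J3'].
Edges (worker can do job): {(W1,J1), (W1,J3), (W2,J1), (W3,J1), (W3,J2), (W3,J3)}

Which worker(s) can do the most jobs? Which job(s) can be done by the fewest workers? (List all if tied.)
Most versatile: W3 (3 jobs); Least covered: J2 (1 workers)

Worker degrees (jobs they can do): W1:2, W2:1, W3:3
Job degrees (workers who can do it): J1:3, J2:1, J3:2

Maximum worker degree is 3, achieved by: W3
Minimum job degree is 1, achieved by: J2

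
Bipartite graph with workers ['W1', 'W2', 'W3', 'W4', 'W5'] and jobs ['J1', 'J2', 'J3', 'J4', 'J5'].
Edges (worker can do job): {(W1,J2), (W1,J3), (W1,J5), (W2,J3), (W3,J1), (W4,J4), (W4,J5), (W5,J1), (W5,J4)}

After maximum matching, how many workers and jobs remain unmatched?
Unmatched: 0 workers, 0 jobs

Maximum matching size: 5
Workers: 5 total, 5 matched, 0 unmatched
Jobs: 5 total, 5 matched, 0 unmatched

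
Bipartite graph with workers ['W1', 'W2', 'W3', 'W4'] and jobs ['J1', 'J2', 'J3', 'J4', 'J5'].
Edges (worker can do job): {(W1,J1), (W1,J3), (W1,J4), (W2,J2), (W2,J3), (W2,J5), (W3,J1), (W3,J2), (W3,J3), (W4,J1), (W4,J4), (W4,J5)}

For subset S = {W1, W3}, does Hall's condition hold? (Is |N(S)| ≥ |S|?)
Yes: |N(S)| = 4, |S| = 2

Subset S = {W1, W3}
Neighbors N(S) = {J1, J2, J3, J4}

|N(S)| = 4, |S| = 2
Hall's condition: |N(S)| ≥ |S| is satisfied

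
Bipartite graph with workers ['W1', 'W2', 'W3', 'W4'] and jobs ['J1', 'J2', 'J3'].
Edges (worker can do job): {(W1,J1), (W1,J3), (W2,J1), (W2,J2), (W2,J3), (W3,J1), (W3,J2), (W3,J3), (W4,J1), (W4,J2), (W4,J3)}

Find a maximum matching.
Matching: {(W2,J2), (W3,J3), (W4,J1)}

Maximum matching (size 3):
  W2 → J2
  W3 → J3
  W4 → J1

Each worker is assigned to at most one job, and each job to at most one worker.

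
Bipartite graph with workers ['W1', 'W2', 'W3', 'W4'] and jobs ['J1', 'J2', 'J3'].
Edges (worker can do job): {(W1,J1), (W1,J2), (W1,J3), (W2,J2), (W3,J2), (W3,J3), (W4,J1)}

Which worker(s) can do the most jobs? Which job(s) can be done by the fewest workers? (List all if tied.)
Most versatile: W1 (3 jobs); Least covered: J1, J3 (2 workers)

Worker degrees (jobs they can do): W1:3, W2:1, W3:2, W4:1
Job degrees (workers who can do it): J1:2, J2:3, J3:2

Maximum worker degree is 3, achieved by: W1
Minimum job degree is 2, achieved by: J1, J3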